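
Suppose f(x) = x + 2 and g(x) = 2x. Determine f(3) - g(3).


-1


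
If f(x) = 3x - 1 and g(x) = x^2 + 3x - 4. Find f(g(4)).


g(4) = 24
f(24) = 71

71


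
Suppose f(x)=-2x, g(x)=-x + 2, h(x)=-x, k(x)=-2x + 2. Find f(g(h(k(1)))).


-4


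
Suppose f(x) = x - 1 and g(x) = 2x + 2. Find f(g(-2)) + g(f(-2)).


f(g(-2)) = -3
g(f(-2)) = -4
Sum = -7

-7


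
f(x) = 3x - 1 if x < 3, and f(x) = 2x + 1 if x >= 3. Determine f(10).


10 satisfies x >= 3
f(10) = 21

21


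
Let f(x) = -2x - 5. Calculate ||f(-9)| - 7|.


f(-9) = 13
|13| = 13
|13 - 7| = 6

6


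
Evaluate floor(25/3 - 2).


25/3 = 8.3333
8.3333 - 2 = 6.3333
floor(6.3333) = 6

6


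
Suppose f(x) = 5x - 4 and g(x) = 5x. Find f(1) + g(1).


f(1) = 1
g(1) = 5
Sum = 6

6


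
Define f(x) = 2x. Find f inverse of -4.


Solve 2x = -4
x = (-4) / 2 = -2

-2


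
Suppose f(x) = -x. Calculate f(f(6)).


f(6) = -6
f(-6) = 6

6


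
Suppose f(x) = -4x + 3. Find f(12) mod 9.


f(12) = -45
-45 mod 9 = 0

0


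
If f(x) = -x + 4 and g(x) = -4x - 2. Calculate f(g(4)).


g(4) = -18
f(-18) = 22

22


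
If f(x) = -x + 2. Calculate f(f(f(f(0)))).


f(0) = 2
f(2) = 0
f(0) = 2
f(2) = 0

0


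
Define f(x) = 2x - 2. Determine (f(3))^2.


f(3) = 4
(4)^2 = 16

16


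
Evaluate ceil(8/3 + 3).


6


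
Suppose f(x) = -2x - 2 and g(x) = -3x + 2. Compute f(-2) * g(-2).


f(-2) = 2
g(-2) = 8
Product = 16

16


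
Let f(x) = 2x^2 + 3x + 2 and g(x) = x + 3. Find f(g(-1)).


16


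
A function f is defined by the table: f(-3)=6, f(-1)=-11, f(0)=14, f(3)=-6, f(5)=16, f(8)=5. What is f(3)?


-6


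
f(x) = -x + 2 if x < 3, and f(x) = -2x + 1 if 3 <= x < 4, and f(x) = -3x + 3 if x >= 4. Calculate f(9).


9 satisfies x >= 4
f(9) = -24

-24


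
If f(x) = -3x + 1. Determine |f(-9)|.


f(-9) = 28
|28| = 28

28


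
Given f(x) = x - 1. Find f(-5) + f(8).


1


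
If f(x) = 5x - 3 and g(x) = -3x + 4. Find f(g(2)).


g(2) = -2
f(-2) = -13

-13


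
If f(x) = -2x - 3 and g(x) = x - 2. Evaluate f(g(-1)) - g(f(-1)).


f(g(-1)) = 3
g(f(-1)) = -3
Difference = 6

6


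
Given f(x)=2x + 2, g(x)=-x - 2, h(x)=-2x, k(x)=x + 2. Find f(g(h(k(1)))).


k(1) = 3
h(3) = -6
g(-6) = 4
f(4) = 10

10


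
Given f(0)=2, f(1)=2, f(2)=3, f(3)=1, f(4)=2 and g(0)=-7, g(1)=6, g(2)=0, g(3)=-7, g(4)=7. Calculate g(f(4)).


f(4) = 2
g(2) = 0

0


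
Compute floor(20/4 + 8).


20/4 = 5
5 + 8 = 13
floor(13) = 13

13


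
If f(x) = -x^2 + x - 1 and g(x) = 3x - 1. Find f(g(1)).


g(1) = 2
f(2) = (-1)*(2)^2 + 1*(2) - 1 = -3

-3


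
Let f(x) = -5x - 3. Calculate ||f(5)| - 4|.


f(5) = -28
|-28| = 28
|28 - 4| = 24

24


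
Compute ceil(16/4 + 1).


16/4 = 4
4 + 1 = 5
ceil(5) = 5

5


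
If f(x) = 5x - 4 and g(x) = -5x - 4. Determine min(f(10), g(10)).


-54


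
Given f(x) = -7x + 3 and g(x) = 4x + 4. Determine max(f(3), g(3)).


f(3) = -18
g(3) = 16
max = 16

16


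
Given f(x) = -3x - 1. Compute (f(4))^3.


f(4) = -13
(-13)^3 = -2197

-2197


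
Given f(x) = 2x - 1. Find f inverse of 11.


Solve 2x - 1 = 11
x = (11 + 1) / 2 = 6

6


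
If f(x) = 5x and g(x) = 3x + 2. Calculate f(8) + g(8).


66


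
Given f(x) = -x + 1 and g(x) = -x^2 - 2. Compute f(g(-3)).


12


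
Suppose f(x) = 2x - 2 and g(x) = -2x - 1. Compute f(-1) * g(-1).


f(-1) = -4
g(-1) = 1
Product = -4

-4


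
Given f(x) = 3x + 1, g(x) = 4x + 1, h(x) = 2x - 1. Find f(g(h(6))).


h(6) = 11
g(11) = 45
f(45) = 136

136


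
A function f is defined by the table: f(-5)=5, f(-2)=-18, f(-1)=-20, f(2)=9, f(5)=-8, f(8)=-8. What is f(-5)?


Reading from the table at x = -5

5


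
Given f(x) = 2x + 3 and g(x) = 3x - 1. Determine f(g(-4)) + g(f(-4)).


f(g(-4)) = -23
g(f(-4)) = -16
Sum = -39

-39


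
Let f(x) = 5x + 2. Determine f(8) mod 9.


f(8) = 42
42 mod 9 = 6

6


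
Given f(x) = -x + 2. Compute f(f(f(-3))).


f(-3) = 5
f(5) = -3
f(-3) = 5

5


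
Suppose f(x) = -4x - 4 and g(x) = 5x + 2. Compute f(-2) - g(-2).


12


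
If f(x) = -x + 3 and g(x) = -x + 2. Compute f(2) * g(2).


f(2) = 1
g(2) = 0
Product = 0

0


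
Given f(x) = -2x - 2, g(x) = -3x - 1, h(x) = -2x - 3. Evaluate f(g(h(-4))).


h(-4) = 5
g(5) = -16
f(-16) = 30

30


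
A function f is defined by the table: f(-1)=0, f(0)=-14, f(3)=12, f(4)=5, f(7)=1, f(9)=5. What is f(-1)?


Reading from the table at x = -1

0


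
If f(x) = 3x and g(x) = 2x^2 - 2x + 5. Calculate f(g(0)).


15


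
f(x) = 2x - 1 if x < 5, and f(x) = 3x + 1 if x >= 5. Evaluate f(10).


10 satisfies x >= 5
f(10) = 31

31


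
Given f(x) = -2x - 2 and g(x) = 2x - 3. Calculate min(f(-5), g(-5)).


f(-5) = 8
g(-5) = -13
min = -13

-13


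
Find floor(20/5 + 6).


20/5 = 4
4 + 6 = 10
floor(10) = 10

10


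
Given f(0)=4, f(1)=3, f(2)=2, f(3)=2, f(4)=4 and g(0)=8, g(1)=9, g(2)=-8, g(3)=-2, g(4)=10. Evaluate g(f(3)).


f(3) = 2
g(2) = -8

-8


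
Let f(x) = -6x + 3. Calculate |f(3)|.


f(3) = -15
|-15| = 15

15


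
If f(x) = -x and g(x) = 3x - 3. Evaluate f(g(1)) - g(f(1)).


6


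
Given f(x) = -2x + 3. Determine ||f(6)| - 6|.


3


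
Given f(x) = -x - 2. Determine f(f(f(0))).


-2


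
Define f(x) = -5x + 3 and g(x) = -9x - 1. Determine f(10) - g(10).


f(10) = -47
g(10) = -91
Difference = 44

44


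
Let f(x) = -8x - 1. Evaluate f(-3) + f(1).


14


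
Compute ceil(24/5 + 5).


24/5 = 4.8
4.8 + 5 = 9.8
ceil(9.8) = 10

10


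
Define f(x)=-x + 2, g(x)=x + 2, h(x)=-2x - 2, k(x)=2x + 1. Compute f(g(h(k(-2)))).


k(-2) = -3
h(-3) = 4
g(4) = 6
f(6) = -4

-4


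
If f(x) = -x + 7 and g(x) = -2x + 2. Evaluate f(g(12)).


g(12) = -22
f(-22) = 29

29


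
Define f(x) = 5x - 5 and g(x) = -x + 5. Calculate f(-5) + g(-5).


f(-5) = -30
g(-5) = 10
Sum = -20

-20


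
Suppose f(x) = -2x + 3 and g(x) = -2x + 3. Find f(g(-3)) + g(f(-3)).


-30


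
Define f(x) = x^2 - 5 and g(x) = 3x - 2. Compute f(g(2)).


g(2) = 4
f(4) = 1*(4)^2 - 5 = 11

11


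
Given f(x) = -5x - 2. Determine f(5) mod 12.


f(5) = -27
-27 mod 12 = 9

9


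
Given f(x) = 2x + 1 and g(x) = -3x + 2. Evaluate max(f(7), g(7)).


f(7) = 15
g(7) = -19
max = 15

15


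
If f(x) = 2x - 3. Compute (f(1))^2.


f(1) = -1
(-1)^2 = 1

1


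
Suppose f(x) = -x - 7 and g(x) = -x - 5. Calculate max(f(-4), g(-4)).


f(-4) = -3
g(-4) = -1
max = -1

-1


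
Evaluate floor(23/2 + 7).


18


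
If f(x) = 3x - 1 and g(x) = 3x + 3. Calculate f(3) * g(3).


f(3) = 8
g(3) = 12
Product = 96

96


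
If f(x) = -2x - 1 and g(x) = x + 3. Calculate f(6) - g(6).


f(6) = -13
g(6) = 9
Difference = -22

-22


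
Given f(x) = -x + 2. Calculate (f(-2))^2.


f(-2) = 4
(4)^2 = 16

16


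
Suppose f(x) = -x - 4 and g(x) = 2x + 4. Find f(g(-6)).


4


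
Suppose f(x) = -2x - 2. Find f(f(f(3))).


f(3) = -8
f(-8) = 14
f(14) = -30

-30


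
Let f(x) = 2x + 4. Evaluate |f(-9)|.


f(-9) = -14
|-14| = 14

14


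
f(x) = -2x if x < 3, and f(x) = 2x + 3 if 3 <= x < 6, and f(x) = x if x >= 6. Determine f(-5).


-5 satisfies x < 3
f(-5) = 10

10


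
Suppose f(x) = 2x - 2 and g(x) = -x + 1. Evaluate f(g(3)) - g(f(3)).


f(g(3)) = -6
g(f(3)) = -3
Difference = -3

-3


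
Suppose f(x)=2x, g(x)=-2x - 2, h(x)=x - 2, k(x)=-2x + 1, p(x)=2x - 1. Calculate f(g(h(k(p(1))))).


p(1) = 1
k(1) = -1
h(-1) = -3
g(-3) = 4
f(4) = 8

8


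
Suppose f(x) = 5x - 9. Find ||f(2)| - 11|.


f(2) = 1
|1| = 1
|1 - 11| = 10

10


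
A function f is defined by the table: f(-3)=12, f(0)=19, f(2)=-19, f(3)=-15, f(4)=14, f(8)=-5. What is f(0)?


Reading from the table at x = 0

19


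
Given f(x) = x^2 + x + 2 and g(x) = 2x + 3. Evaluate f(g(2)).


g(2) = 7
f(7) = 1*(7)^2 + 1*(7) + 2 = 58

58


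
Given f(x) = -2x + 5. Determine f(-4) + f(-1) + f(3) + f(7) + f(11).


-7


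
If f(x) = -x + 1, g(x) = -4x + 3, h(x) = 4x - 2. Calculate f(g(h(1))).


6


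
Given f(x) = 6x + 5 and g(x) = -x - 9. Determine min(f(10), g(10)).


f(10) = 65
g(10) = -19
min = -19

-19


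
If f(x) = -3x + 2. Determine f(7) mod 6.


f(7) = -19
-19 mod 6 = 5

5


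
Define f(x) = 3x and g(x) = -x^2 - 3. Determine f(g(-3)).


g(-3) = -12
f(-12) = -36

-36


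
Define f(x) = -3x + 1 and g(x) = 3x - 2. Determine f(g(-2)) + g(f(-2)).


44


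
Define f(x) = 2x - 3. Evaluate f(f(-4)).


-25


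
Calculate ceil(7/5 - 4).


7/5 = 1.4
1.4 - 4 = -2.6
ceil(-2.6) = -2

-2


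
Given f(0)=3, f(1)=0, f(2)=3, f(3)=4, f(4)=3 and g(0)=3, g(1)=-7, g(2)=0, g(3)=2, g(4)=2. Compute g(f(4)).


f(4) = 3
g(3) = 2

2


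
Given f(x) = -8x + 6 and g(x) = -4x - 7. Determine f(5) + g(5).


f(5) = -34
g(5) = -27
Sum = -61

-61


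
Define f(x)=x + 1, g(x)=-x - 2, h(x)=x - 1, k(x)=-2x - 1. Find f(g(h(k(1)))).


3


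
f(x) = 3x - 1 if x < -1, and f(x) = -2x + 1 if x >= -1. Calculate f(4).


-7


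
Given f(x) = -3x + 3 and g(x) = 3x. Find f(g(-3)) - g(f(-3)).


-6


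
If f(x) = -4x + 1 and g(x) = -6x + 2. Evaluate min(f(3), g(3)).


-16


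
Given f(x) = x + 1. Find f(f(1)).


3


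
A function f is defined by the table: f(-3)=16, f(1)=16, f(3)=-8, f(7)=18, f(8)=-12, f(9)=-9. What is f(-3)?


Reading from the table at x = -3

16


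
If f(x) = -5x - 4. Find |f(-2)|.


f(-2) = 6
|6| = 6

6


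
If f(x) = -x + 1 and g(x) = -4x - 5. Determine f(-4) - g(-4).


f(-4) = 5
g(-4) = 11
Difference = -6

-6


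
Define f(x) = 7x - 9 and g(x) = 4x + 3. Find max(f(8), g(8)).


f(8) = 47
g(8) = 35
max = 47

47


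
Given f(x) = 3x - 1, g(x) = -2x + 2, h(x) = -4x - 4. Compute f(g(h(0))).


h(0) = -4
g(-4) = 10
f(10) = 29

29


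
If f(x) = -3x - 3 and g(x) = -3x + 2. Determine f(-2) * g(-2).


24


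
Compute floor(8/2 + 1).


8/2 = 4
4 + 1 = 5
floor(5) = 5

5


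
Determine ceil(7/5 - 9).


-7


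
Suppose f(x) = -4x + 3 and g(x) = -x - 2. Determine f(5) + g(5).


f(5) = -17
g(5) = -7
Sum = -24

-24


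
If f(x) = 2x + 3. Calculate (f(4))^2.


121


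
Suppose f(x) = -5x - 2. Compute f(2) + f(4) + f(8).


f(2) = -12
f(4) = -22
f(8) = -42
Sum = -76

-76


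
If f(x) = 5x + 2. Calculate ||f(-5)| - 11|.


f(-5) = -23
|-23| = 23
|23 - 11| = 12

12


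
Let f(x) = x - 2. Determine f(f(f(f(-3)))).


f(-3) = -5
f(-5) = -7
f(-7) = -9
f(-9) = -11

-11


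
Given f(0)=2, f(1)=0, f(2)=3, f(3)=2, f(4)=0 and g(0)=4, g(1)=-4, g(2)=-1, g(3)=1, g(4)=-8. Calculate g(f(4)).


f(4) = 0
g(0) = 4

4


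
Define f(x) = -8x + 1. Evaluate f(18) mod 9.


f(18) = -143
-143 mod 9 = 1

1


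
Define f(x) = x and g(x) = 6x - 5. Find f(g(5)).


g(5) = 25
f(25) = 25

25


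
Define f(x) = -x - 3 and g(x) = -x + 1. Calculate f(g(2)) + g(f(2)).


f(g(2)) = -2
g(f(2)) = 6
Sum = 4

4


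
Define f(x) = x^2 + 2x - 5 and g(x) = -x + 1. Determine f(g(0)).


g(0) = 1
f(1) = 1*(1)^2 + 2*(1) - 5 = -2

-2


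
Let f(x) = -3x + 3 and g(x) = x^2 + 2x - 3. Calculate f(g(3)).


g(3) = 12
f(12) = -33

-33


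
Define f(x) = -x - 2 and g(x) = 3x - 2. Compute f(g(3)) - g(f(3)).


f(g(3)) = -9
g(f(3)) = -17
Difference = 8

8


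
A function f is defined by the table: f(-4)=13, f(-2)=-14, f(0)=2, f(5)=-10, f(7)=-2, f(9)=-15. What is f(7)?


Reading from the table at x = 7

-2


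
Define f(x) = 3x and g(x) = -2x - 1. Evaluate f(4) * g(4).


f(4) = 12
g(4) = -9
Product = -108

-108


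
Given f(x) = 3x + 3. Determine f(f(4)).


f(4) = 15
f(15) = 48

48


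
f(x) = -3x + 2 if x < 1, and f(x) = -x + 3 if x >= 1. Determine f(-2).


-2 satisfies x < 1
f(-2) = 8

8


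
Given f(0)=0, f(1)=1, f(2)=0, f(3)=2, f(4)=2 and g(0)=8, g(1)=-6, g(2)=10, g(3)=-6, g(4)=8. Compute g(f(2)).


8


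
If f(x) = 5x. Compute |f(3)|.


15


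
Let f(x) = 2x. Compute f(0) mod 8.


f(0) = 0
0 mod 8 = 0

0


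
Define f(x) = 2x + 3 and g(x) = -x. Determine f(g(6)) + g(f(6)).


f(g(6)) = -9
g(f(6)) = -15
Sum = -24

-24


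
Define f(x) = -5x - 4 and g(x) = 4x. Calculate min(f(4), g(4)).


-24


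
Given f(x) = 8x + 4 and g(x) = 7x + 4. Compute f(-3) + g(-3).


f(-3) = -20
g(-3) = -17
Sum = -37

-37


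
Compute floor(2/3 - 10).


2/3 = 0.6667
0.6667 - 10 = -9.3333
floor(-9.3333) = -10

-10


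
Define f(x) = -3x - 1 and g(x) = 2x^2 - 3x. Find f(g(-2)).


g(-2) = 14
f(14) = -43

-43


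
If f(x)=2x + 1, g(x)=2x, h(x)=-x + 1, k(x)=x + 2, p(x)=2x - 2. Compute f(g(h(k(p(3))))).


p(3) = 4
k(4) = 6
h(6) = -5
g(-5) = -10
f(-10) = -19

-19


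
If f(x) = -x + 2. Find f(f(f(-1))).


3


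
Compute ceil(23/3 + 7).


23/3 = 7.6667
7.6667 + 7 = 14.6667
ceil(14.6667) = 15

15


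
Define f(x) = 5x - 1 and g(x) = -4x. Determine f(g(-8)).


g(-8) = 32
f(32) = 159

159


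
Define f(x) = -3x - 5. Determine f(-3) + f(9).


f(-3) = 4
f(9) = -32
Sum = -28

-28


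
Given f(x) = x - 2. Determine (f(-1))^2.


f(-1) = -3
(-3)^2 = 9

9


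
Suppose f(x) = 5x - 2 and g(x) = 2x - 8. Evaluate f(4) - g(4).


f(4) = 18
g(4) = 0
Difference = 18

18


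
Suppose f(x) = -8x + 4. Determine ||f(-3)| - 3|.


f(-3) = 28
|28| = 28
|28 - 3| = 25

25


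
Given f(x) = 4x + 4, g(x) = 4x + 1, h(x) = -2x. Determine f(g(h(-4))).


136


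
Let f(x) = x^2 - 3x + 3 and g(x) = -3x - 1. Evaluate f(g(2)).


g(2) = -7
f(-7) = 1*(-7)^2 - 3*(-7) + 3 = 73

73


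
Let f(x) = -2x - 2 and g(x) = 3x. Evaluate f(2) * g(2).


f(2) = -6
g(2) = 6
Product = -36

-36


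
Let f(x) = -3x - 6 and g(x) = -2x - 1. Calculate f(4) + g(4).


f(4) = -18
g(4) = -9
Sum = -27

-27


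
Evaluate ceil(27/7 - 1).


27/7 = 3.8571
3.8571 - 1 = 2.8571
ceil(2.8571) = 3

3


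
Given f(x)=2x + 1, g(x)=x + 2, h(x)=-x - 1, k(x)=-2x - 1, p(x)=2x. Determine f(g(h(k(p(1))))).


p(1) = 2
k(2) = -5
h(-5) = 4
g(4) = 6
f(6) = 13

13


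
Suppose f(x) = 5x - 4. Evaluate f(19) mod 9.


1


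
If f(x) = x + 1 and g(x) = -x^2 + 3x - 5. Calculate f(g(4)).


g(4) = -9
f(-9) = -8

-8


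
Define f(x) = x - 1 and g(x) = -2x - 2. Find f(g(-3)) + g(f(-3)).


9


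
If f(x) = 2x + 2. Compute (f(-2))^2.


4


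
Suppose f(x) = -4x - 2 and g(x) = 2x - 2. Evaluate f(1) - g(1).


f(1) = -6
g(1) = 0
Difference = -6

-6


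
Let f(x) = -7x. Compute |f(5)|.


f(5) = -35
|-35| = 35

35


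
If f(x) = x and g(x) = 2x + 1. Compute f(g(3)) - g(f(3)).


f(g(3)) = 7
g(f(3)) = 7
Difference = 0

0


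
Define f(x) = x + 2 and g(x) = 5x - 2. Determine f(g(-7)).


g(-7) = -37
f(-37) = -35

-35


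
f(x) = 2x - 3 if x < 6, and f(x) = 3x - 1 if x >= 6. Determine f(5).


7


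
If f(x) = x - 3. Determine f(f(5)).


f(5) = 2
f(2) = -1

-1


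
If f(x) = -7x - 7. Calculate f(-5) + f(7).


-28


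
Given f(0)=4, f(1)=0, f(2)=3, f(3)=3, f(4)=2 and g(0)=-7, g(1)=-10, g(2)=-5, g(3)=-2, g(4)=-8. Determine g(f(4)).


f(4) = 2
g(2) = -5

-5


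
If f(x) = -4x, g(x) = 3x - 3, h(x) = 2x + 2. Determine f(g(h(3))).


h(3) = 8
g(8) = 21
f(21) = -84

-84


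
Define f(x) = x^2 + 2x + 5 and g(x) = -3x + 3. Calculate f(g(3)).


g(3) = -6
f(-6) = 1*(-6)^2 + 2*(-6) + 5 = 29

29


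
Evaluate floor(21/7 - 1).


21/7 = 3
3 - 1 = 2
floor(2) = 2

2


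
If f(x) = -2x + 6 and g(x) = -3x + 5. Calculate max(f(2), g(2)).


2


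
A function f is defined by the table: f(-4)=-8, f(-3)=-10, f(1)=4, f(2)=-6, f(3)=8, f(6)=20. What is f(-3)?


Reading from the table at x = -3

-10


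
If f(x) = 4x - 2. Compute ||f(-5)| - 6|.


f(-5) = -22
|-22| = 22
|22 - 6| = 16

16


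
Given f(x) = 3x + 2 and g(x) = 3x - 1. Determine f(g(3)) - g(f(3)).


f(g(3)) = 26
g(f(3)) = 32
Difference = -6

-6


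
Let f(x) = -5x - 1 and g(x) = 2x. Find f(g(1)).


g(1) = 2
f(2) = -11

-11


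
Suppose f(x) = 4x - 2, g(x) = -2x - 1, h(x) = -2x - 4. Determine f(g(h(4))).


h(4) = -12
g(-12) = 23
f(23) = 90

90


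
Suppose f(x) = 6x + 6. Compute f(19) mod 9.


f(19) = 120
120 mod 9 = 3

3


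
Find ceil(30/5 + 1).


30/5 = 6
6 + 1 = 7
ceil(7) = 7

7


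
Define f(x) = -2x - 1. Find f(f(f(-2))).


f(-2) = 3
f(3) = -7
f(-7) = 13

13


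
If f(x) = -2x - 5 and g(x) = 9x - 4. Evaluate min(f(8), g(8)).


-21


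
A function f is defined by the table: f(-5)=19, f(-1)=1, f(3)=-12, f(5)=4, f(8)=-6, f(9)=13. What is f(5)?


Reading from the table at x = 5

4


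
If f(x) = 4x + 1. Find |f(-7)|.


27


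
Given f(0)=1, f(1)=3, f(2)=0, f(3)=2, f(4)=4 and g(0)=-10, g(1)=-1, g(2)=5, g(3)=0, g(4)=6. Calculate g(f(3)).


f(3) = 2
g(2) = 5

5


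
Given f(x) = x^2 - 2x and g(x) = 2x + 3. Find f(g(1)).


g(1) = 5
f(5) = 1*(5)^2 - 2*(5) = 15

15


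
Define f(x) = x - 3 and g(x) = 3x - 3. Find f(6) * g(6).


f(6) = 3
g(6) = 15
Product = 45

45


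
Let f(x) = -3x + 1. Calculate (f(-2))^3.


f(-2) = 7
(7)^3 = 343

343


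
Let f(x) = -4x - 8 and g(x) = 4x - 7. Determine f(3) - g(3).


f(3) = -20
g(3) = 5
Difference = -25

-25


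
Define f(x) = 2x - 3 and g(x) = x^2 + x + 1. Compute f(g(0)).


g(0) = 1
f(1) = -1

-1


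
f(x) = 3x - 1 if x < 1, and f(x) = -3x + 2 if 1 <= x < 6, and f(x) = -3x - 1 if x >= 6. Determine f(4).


4 satisfies 1 <= x < 6
f(4) = -10

-10


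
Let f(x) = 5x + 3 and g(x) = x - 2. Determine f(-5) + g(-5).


-29


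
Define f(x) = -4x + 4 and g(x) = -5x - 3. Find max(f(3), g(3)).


f(3) = -8
g(3) = -18
max = -8

-8


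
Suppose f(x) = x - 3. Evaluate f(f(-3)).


f(-3) = -6
f(-6) = -9

-9


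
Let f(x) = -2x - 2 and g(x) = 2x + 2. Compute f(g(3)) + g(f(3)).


-32


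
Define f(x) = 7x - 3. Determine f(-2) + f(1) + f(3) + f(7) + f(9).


f(-2) = -17
f(1) = 4
f(3) = 18
f(7) = 46
f(9) = 60
Sum = 111

111


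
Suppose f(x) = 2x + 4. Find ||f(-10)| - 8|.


8


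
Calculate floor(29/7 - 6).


29/7 = 4.1429
4.1429 - 6 = -1.8571
floor(-1.8571) = -2

-2


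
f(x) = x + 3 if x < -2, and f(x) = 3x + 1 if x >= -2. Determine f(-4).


-4 satisfies x < -2
f(-4) = -1

-1


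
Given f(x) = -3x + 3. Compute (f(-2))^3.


f(-2) = 9
(9)^3 = 729

729


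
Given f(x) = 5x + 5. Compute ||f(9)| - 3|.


f(9) = 50
|50| = 50
|50 - 3| = 47

47


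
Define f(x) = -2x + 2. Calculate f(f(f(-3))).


f(-3) = 8
f(8) = -14
f(-14) = 30

30


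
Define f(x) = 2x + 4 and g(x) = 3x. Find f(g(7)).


g(7) = 21
f(21) = 46

46


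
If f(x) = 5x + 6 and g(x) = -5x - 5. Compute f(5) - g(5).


f(5) = 31
g(5) = -30
Difference = 61

61


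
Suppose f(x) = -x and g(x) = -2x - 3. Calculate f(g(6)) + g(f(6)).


f(g(6)) = 15
g(f(6)) = 9
Sum = 24

24


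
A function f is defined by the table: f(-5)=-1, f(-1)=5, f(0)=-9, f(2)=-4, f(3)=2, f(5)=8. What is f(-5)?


Reading from the table at x = -5

-1


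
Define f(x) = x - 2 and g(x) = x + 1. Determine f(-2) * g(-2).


f(-2) = -4
g(-2) = -1
Product = 4

4


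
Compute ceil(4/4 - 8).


-7


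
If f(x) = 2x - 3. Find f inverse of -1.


1


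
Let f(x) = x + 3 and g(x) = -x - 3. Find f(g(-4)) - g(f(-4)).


f(g(-4)) = 4
g(f(-4)) = -2
Difference = 6

6


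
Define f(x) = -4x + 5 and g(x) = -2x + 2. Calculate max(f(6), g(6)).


f(6) = -19
g(6) = -10
max = -10

-10


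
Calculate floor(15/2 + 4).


15/2 = 7.5
7.5 + 4 = 11.5
floor(11.5) = 11

11


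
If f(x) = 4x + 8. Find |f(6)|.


f(6) = 32
|32| = 32

32


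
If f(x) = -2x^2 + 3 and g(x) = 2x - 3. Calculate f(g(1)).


g(1) = -1
f(-1) = (-2)*(-1)^2 + 3 = 1

1


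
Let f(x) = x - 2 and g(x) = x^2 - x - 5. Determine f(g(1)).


-7


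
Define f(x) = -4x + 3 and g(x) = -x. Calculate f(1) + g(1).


f(1) = -1
g(1) = -1
Sum = -2

-2


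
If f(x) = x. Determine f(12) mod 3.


f(12) = 12
12 mod 3 = 0

0


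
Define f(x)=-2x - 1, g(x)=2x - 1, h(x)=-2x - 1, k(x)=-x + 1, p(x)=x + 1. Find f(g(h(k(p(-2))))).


p(-2) = -1
k(-1) = 2
h(2) = -5
g(-5) = -11
f(-11) = 21

21


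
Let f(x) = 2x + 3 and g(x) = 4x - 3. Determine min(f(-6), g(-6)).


f(-6) = -9
g(-6) = -27
min = -27

-27


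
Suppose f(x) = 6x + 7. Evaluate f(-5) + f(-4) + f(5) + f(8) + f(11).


f(-5) = -23
f(-4) = -17
f(5) = 37
f(8) = 55
f(11) = 73
Sum = 125

125


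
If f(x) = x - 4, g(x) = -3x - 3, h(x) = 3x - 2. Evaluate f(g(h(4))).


h(4) = 10
g(10) = -33
f(-33) = -37

-37


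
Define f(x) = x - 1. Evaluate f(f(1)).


f(1) = 0
f(0) = -1

-1


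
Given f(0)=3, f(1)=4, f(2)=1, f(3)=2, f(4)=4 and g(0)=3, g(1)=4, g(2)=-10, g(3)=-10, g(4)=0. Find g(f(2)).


4


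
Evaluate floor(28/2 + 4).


28/2 = 14
14 + 4 = 18
floor(18) = 18

18


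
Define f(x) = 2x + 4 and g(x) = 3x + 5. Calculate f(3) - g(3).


f(3) = 10
g(3) = 14
Difference = -4

-4


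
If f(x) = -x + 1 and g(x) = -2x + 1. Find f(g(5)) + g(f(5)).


f(g(5)) = 10
g(f(5)) = 9
Sum = 19

19


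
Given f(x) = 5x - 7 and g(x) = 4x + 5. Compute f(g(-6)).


g(-6) = -19
f(-19) = -102

-102


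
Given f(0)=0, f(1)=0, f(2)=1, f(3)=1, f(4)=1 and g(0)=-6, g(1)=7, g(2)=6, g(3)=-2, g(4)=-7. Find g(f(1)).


f(1) = 0
g(0) = -6

-6


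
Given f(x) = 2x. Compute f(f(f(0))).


f(0) = 0
f(0) = 0
f(0) = 0

0


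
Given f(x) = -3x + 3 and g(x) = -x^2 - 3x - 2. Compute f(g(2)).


g(2) = -12
f(-12) = 39

39


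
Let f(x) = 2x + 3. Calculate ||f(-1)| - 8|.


7


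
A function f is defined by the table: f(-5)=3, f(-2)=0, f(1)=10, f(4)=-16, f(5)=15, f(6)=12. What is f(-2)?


Reading from the table at x = -2

0


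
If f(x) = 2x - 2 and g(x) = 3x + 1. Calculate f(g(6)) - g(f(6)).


f(g(6)) = 36
g(f(6)) = 31
Difference = 5

5


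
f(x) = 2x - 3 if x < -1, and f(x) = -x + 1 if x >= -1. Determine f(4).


4 satisfies x >= -1
f(4) = -3

-3


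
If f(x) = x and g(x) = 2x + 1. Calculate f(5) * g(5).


f(5) = 5
g(5) = 11
Product = 55

55


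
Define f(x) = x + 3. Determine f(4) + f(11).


f(4) = 7
f(11) = 14
Sum = 21

21


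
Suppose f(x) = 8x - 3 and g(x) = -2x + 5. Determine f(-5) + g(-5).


f(-5) = -43
g(-5) = 15
Sum = -28

-28


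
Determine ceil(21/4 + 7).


21/4 = 5.25
5.25 + 7 = 12.25
ceil(12.25) = 13

13


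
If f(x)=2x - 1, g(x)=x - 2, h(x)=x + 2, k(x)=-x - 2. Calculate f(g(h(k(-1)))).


k(-1) = -1
h(-1) = 1
g(1) = -1
f(-1) = -3

-3


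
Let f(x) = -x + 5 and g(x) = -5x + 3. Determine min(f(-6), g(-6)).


11


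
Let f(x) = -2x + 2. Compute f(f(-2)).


f(-2) = 6
f(6) = -10

-10


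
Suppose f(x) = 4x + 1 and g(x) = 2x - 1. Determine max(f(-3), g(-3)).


f(-3) = -11
g(-3) = -7
max = -7

-7


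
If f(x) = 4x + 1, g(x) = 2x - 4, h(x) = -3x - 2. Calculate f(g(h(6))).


h(6) = -20
g(-20) = -44
f(-44) = -175

-175


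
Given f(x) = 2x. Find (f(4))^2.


f(4) = 8
(8)^2 = 64

64


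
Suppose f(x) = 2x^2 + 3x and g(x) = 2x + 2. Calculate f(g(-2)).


g(-2) = -2
f(-2) = 2*(-2)^2 + 3*(-2) = 2

2


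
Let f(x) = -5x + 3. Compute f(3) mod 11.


f(3) = -12
-12 mod 11 = 10

10


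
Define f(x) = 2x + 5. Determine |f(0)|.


5


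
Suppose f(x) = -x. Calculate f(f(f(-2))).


2


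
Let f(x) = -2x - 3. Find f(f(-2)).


f(-2) = 1
f(1) = -5

-5


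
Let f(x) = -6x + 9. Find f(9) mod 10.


5


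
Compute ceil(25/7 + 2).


6


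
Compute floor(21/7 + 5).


8


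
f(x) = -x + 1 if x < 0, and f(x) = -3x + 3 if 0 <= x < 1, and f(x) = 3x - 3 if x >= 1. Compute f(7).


7 satisfies x >= 1
f(7) = 18

18


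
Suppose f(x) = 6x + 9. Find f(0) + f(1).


f(0) = 9
f(1) = 15
Sum = 24

24


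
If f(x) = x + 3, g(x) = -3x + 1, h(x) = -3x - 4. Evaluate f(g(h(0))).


h(0) = -4
g(-4) = 13
f(13) = 16

16


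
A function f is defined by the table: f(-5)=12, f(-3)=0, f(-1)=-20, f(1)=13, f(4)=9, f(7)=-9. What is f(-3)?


Reading from the table at x = -3

0


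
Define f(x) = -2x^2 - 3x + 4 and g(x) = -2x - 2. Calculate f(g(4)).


g(4) = -10
f(-10) = (-2)*(-10)^2 - 3*(-10) + 4 = -166

-166


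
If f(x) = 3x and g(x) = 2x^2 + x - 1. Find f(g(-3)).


g(-3) = 14
f(14) = 42

42


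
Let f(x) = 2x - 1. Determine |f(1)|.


f(1) = 1
|1| = 1

1


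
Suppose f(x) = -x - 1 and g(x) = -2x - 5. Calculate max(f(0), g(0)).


f(0) = -1
g(0) = -5
max = -1

-1


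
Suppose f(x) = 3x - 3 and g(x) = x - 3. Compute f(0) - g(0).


f(0) = -3
g(0) = -3
Difference = 0

0


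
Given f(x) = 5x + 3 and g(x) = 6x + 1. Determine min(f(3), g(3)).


f(3) = 18
g(3) = 19
min = 18

18


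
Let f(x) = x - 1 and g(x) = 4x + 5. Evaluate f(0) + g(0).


4


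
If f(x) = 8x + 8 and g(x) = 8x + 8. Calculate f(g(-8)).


g(-8) = -56
f(-56) = -440

-440


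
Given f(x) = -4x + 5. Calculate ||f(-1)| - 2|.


f(-1) = 9
|9| = 9
|9 - 2| = 7

7


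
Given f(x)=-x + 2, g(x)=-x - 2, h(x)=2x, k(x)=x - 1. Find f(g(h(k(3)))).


8


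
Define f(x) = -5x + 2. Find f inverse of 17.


-3


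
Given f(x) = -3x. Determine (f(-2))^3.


216


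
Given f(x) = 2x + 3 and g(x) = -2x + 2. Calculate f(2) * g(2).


f(2) = 7
g(2) = -2
Product = -14

-14


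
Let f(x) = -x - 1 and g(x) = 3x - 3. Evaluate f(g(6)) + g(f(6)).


f(g(6)) = -16
g(f(6)) = -24
Sum = -40

-40


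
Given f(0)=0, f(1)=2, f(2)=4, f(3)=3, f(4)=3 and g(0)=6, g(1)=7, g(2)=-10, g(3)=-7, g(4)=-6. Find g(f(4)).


f(4) = 3
g(3) = -7

-7


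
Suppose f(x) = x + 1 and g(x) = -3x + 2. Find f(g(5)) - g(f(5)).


f(g(5)) = -12
g(f(5)) = -16
Difference = 4

4


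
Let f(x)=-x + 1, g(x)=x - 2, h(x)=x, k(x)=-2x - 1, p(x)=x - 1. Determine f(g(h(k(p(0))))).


p(0) = -1
k(-1) = 1
h(1) = 1
g(1) = -1
f(-1) = 2

2


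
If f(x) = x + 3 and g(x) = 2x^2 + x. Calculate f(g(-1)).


4


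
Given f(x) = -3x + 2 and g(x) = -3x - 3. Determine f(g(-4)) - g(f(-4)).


f(g(-4)) = -25
g(f(-4)) = -45
Difference = 20

20


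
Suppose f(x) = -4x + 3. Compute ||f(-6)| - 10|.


f(-6) = 27
|27| = 27
|27 - 10| = 17

17


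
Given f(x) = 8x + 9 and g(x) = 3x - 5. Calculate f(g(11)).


233


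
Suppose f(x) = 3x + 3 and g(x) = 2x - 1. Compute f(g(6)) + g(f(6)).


f(g(6)) = 36
g(f(6)) = 41
Sum = 77

77


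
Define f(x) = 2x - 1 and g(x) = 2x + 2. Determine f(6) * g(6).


f(6) = 11
g(6) = 14
Product = 154

154


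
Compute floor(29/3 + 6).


29/3 = 9.6667
9.6667 + 6 = 15.6667
floor(15.6667) = 15

15


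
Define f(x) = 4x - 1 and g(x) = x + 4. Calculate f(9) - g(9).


22


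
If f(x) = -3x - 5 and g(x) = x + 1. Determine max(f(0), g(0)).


f(0) = -5
g(0) = 1
max = 1

1


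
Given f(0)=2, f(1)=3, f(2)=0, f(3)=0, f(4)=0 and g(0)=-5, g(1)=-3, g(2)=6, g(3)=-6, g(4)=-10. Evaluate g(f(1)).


f(1) = 3
g(3) = -6

-6


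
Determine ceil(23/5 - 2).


23/5 = 4.6
4.6 - 2 = 2.6
ceil(2.6) = 3

3


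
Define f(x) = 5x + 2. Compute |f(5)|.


f(5) = 27
|27| = 27

27


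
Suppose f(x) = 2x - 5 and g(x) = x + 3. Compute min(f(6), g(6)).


f(6) = 7
g(6) = 9
min = 7

7


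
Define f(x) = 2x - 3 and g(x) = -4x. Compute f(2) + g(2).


f(2) = 1
g(2) = -8
Sum = -7

-7


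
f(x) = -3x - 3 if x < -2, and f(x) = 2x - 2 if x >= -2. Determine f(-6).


-6 satisfies x < -2
f(-6) = 15

15


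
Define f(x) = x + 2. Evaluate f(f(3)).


7


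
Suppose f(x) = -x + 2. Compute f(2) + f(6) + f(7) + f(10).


f(2) = 0
f(6) = -4
f(7) = -5
f(10) = -8
Sum = -17

-17


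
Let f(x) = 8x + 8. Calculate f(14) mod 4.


f(14) = 120
120 mod 4 = 0

0


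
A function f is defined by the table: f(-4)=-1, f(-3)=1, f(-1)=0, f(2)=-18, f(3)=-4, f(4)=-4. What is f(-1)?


Reading from the table at x = -1

0


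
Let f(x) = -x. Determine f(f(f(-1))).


f(-1) = 1
f(1) = -1
f(-1) = 1

1


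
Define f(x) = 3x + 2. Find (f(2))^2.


64


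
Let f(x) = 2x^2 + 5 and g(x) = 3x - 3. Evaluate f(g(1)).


5


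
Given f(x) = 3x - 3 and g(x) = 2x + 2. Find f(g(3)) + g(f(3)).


35


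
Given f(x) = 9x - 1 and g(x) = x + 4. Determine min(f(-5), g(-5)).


f(-5) = -46
g(-5) = -1
min = -46

-46


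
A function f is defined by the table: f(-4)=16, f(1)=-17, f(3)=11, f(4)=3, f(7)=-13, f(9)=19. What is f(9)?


19


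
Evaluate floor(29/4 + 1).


29/4 = 7.25
7.25 + 1 = 8.25
floor(8.25) = 8

8


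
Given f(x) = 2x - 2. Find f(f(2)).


f(2) = 2
f(2) = 2

2


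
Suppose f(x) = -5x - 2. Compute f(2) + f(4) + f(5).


f(2) = -12
f(4) = -22
f(5) = -27
Sum = -61

-61


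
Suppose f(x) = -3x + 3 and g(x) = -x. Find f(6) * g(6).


f(6) = -15
g(6) = -6
Product = 90

90


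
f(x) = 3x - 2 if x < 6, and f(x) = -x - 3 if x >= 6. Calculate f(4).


4 satisfies x < 6
f(4) = 10

10


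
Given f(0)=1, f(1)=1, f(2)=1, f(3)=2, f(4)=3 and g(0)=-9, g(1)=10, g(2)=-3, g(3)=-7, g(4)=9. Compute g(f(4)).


f(4) = 3
g(3) = -7

-7


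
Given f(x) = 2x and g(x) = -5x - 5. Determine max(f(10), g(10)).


f(10) = 20
g(10) = -55
max = 20

20


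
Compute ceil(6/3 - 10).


6/3 = 2
2 - 10 = -8
ceil(-8) = -8

-8


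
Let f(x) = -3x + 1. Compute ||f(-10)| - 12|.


19


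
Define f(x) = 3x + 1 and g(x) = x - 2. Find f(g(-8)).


g(-8) = -10
f(-10) = -29

-29


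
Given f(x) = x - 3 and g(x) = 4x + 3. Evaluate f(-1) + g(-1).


f(-1) = -4
g(-1) = -1
Sum = -5

-5


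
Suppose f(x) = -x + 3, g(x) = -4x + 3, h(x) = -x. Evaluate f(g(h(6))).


h(6) = -6
g(-6) = 27
f(27) = -24

-24


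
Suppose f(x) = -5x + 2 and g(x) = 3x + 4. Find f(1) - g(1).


-10


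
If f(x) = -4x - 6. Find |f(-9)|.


30


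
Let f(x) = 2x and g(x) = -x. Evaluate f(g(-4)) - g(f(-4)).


0


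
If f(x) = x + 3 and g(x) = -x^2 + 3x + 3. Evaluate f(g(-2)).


g(-2) = -7
f(-7) = -4

-4


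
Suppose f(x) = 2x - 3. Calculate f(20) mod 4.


f(20) = 37
37 mod 4 = 1

1


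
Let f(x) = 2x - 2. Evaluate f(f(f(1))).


f(1) = 0
f(0) = -2
f(-2) = -6

-6


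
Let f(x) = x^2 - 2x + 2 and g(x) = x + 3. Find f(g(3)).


g(3) = 6
f(6) = 1*(6)^2 - 2*(6) + 2 = 26

26


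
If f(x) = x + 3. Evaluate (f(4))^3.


f(4) = 7
(7)^3 = 343

343


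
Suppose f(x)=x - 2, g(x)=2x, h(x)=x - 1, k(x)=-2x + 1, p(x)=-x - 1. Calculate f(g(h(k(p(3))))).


p(3) = -4
k(-4) = 9
h(9) = 8
g(8) = 16
f(16) = 14

14


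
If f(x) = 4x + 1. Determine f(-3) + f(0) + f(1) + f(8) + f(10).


f(-3) = -11
f(0) = 1
f(1) = 5
f(8) = 33
f(10) = 41
Sum = 69

69


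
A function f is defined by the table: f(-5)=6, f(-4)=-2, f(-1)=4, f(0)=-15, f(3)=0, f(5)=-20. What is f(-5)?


Reading from the table at x = -5

6


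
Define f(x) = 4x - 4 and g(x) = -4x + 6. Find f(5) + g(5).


2


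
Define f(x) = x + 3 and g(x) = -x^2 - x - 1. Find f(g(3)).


g(3) = -13
f(-13) = -10

-10


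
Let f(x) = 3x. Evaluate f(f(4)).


f(4) = 12
f(12) = 36

36


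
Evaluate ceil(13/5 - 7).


13/5 = 2.6
2.6 - 7 = -4.4
ceil(-4.4) = -4

-4


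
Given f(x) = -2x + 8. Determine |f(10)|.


f(10) = -12
|-12| = 12

12


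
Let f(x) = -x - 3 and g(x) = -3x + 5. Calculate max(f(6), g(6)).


f(6) = -9
g(6) = -13
max = -9

-9


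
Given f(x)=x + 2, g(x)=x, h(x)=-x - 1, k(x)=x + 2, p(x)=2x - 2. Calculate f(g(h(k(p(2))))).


p(2) = 2
k(2) = 4
h(4) = -5
g(-5) = -5
f(-5) = -3

-3


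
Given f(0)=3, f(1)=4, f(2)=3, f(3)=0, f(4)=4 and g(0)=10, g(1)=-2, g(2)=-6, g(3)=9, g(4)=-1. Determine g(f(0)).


f(0) = 3
g(3) = 9

9


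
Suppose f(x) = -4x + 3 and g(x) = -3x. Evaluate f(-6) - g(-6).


9


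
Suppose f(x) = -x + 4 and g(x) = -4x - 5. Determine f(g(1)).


g(1) = -9
f(-9) = 13

13


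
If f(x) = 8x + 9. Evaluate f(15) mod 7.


f(15) = 129
129 mod 7 = 3

3


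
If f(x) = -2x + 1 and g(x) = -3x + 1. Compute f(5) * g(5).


f(5) = -9
g(5) = -14
Product = 126

126


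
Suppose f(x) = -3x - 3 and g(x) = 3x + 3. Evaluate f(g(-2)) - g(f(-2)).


f(g(-2)) = 6
g(f(-2)) = 12
Difference = -6

-6


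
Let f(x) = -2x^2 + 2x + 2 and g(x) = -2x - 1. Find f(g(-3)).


g(-3) = 5
f(5) = (-2)*(5)^2 + 2*(5) + 2 = -38

-38


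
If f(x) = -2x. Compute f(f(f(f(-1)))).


-16


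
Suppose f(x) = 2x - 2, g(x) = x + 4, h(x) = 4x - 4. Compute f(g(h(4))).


h(4) = 12
g(12) = 16
f(16) = 30

30


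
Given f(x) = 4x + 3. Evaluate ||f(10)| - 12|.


31


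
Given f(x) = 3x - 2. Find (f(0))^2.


f(0) = -2
(-2)^2 = 4

4


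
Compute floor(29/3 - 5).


29/3 = 9.6667
9.6667 - 5 = 4.6667
floor(4.6667) = 4

4


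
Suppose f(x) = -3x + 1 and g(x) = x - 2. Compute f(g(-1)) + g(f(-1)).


f(g(-1)) = 10
g(f(-1)) = 2
Sum = 12

12


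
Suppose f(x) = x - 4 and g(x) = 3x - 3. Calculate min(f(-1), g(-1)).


f(-1) = -5
g(-1) = -6
min = -6

-6


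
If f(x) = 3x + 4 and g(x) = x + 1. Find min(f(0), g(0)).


f(0) = 4
g(0) = 1
min = 1

1


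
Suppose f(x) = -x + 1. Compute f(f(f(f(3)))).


3


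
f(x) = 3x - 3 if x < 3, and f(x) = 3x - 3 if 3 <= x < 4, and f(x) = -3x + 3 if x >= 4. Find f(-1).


-1 satisfies x < 3
f(-1) = -6

-6


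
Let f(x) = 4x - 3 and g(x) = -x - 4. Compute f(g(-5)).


g(-5) = 1
f(1) = 1

1


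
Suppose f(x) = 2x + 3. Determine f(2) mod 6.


f(2) = 7
7 mod 6 = 1

1


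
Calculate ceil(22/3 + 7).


22/3 = 7.3333
7.3333 + 7 = 14.3333
ceil(14.3333) = 15

15


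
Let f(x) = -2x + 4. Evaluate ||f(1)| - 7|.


f(1) = 2
|2| = 2
|2 - 7| = 5

5


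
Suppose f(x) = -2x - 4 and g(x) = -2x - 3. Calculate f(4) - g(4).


f(4) = -12
g(4) = -11
Difference = -1

-1


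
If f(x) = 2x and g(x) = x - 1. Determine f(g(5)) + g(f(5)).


f(g(5)) = 8
g(f(5)) = 9
Sum = 17

17


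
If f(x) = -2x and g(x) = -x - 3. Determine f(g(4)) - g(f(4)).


f(g(4)) = 14
g(f(4)) = 5
Difference = 9

9


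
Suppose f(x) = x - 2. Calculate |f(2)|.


f(2) = 0
|0| = 0

0


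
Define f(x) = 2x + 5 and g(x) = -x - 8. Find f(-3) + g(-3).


f(-3) = -1
g(-3) = -5
Sum = -6

-6


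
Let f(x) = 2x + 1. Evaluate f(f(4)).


f(4) = 9
f(9) = 19

19


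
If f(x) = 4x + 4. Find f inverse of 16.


Solve 4x + 4 = 16
x = (16 - 4) / 4 = 3

3


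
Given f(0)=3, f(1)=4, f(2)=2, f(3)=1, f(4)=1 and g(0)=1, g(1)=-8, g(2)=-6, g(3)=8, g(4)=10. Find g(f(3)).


f(3) = 1
g(1) = -8

-8


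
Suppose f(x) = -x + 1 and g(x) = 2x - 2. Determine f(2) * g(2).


f(2) = -1
g(2) = 2
Product = -2

-2


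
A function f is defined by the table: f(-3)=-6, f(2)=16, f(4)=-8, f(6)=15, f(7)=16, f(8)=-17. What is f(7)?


Reading from the table at x = 7

16


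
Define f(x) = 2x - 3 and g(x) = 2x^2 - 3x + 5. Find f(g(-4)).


g(-4) = 49
f(49) = 95

95


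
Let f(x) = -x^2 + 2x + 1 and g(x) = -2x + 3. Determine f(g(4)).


-34


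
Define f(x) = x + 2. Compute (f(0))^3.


f(0) = 2
(2)^3 = 8

8


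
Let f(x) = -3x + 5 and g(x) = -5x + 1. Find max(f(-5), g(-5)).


f(-5) = 20
g(-5) = 26
max = 26

26


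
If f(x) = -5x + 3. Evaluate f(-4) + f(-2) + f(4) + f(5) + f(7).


f(-4) = 23
f(-2) = 13
f(4) = -17
f(5) = -22
f(7) = -32
Sum = -35

-35


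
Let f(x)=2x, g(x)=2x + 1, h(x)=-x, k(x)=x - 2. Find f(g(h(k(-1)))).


k(-1) = -3
h(-3) = 3
g(3) = 7
f(7) = 14

14


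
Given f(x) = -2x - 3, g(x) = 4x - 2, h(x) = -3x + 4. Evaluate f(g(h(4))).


h(4) = -8
g(-8) = -34
f(-34) = 65

65


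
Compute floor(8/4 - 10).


-8


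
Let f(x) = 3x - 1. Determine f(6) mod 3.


f(6) = 17
17 mod 3 = 2

2


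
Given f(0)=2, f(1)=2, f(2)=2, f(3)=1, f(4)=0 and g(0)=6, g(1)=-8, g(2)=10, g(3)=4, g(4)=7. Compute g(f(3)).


f(3) = 1
g(1) = -8

-8


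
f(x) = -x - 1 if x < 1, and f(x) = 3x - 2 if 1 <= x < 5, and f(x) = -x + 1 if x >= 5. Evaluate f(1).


1 satisfies 1 <= x < 5
f(1) = 1

1


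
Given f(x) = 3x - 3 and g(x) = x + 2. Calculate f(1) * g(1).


f(1) = 0
g(1) = 3
Product = 0

0


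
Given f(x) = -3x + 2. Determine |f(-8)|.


f(-8) = 26
|26| = 26

26


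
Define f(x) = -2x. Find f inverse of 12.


Solve -2x = 12
x = (12) / (-2) = -6

-6


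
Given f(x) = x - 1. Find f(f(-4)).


-6


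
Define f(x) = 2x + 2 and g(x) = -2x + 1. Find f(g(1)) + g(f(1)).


-7


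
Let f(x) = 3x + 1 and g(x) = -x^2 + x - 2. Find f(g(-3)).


-41


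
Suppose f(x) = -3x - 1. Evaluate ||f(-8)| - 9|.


f(-8) = 23
|23| = 23
|23 - 9| = 14

14


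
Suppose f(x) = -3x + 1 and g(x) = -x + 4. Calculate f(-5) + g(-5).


f(-5) = 16
g(-5) = 9
Sum = 25

25


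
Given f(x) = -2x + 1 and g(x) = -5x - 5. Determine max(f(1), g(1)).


f(1) = -1
g(1) = -10
max = -1

-1


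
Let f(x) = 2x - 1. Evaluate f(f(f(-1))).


-15


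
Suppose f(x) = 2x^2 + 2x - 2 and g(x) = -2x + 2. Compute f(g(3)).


22


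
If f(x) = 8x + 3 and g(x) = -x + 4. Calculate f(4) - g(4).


f(4) = 35
g(4) = 0
Difference = 35

35


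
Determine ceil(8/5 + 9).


8/5 = 1.6
1.6 + 9 = 10.6
ceil(10.6) = 11

11


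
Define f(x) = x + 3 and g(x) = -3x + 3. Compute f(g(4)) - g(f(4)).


12


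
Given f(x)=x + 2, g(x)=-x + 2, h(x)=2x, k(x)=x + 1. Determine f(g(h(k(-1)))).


k(-1) = 0
h(0) = 0
g(0) = 2
f(2) = 4

4


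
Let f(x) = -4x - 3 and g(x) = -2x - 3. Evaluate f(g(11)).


g(11) = -25
f(-25) = 97

97


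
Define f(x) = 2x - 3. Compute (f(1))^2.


f(1) = -1
(-1)^2 = 1

1


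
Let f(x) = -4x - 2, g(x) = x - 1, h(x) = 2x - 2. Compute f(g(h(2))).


h(2) = 2
g(2) = 1
f(1) = -6

-6


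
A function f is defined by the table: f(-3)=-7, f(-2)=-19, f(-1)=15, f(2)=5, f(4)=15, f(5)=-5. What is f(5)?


Reading from the table at x = 5

-5


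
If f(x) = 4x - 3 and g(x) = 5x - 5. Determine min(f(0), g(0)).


f(0) = -3
g(0) = -5
min = -5

-5


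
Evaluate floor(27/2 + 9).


22


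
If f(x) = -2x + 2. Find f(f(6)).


22


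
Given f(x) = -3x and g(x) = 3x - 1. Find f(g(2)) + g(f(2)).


f(g(2)) = -15
g(f(2)) = -19
Sum = -34

-34


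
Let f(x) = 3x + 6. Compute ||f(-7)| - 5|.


f(-7) = -15
|-15| = 15
|15 - 5| = 10

10


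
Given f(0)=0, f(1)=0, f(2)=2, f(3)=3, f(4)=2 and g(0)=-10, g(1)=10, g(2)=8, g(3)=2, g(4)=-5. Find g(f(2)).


f(2) = 2
g(2) = 8

8


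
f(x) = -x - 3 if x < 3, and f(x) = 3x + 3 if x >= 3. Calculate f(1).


-4


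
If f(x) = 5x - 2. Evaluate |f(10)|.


f(10) = 48
|48| = 48

48


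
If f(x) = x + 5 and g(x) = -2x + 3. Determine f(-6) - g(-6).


-16


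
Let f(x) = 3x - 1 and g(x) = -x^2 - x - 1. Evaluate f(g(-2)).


-10


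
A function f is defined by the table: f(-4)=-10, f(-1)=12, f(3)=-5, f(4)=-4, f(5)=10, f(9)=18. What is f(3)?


Reading from the table at x = 3

-5
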